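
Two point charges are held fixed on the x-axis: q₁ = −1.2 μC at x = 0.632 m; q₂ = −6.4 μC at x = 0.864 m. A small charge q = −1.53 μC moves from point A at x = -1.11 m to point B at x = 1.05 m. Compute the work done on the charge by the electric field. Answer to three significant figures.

The work done by the electric force is W_field = −ΔU = −q(V_B − V_A) = q(V_A − V_B).
At A: distances to the source charges are 1.74 m, 1.97 m; V_A = Σ kqᵢ/rᵢ = -3.53×10⁴ V.
At B: distances to the source charges are 0.418 m, 0.186 m; V_B = Σ kqᵢ/rᵢ = -3.35×10⁵ V.
ΔV = V_B − V_A = -3.00×10⁵ V.
W_field = −qΔV = −(-1.53×10⁻⁶ C)(-3.00×10⁵ V) = -0.459 J.

-0.459 J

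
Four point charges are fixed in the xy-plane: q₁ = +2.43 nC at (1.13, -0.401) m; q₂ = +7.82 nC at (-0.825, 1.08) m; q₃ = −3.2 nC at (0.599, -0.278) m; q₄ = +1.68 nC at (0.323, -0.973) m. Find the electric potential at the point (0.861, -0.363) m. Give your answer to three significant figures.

Electric potential is a scalar, so the contributions from each charge add algebraically: V = Σ kqᵢ/rᵢ.
Distances from the field point to each charge: r₁ = 0.272 m, r₂ = 2.22 m, r₃ = 0.275 m, r₄ = 0.813 m.
V = k[(2.43×10⁻⁹)/(0.272) + (7.82×10⁻⁹)/(2.22) + (-3.20×10⁻⁹)/(0.275) + (1.68×10⁻⁹)/(0.813)] = 26.2 V.

26.2 V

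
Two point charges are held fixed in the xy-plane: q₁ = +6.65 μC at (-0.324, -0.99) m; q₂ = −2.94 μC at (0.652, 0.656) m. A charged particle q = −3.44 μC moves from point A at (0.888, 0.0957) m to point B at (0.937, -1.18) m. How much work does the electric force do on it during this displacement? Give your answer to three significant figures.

0.135 J

The work done by the electric force is W_field = −ΔU = −q(V_B − V_A) = q(V_A − V_B).
At A: distances to the source charges are 1.63 m, 0.608 m; V_A = Σ kqᵢ/rᵢ = -6730 V.
At B: distances to the source charges are 1.28 m, 1.86 m; V_B = Σ kqᵢ/rᵢ = 3.27×10⁴ V.
ΔV = V_B − V_A = 3.94×10⁴ V.
W_field = −qΔV = −(-3.44×10⁻⁶ C)(3.94×10⁴ V) = 0.135 J.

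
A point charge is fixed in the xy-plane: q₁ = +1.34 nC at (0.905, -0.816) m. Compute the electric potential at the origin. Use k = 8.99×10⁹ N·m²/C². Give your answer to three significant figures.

Electric potential is a scalar, so the contributions from each charge add algebraically: V = Σ kqᵢ/rᵢ.
Distances from the field point to each charge: r₁ = 1.22 m.
V = k[(1.34×10⁻⁹)/(1.22)] = 9.89 V.

9.89 V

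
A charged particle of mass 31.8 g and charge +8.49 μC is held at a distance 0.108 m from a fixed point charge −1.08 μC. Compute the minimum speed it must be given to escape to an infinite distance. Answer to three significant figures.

6.93 m/s

To just escape, total mechanical energy must reach zero at infinity: ½mv²_min + U = 0, so ½mv²_min = −U = |kQq|/r.
|U| = |kQq|/r = (8.99×10⁹ N·m²/C²)(1.08×10⁻⁶)(8.49×10⁻⁶)/(0.108) = 0.763 J.
v_min = √(2|U|/m) = √(2·0.763/0.0318) = 6.93 m/s.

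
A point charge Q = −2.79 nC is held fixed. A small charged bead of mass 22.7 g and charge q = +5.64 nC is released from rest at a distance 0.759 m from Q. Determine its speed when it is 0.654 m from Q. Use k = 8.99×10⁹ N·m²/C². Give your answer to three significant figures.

1.62×10⁻³ m/s

Only the electrostatic force acts, so mechanical energy is conserved: ½mv² = U₁ − U₂ = kQq(1/r₁ − 1/r₂).
U₁ − U₂ = (8.99×10⁹ N·m²/C²)(-2.79×10⁻⁹ C)(5.64×10⁻⁹ C)(1/0.759 − 1/0.654) = 2.99×10⁻⁸ J.
v = √(2·2.99×10⁻⁸/0.0227) = 1.62×10⁻³ m/s.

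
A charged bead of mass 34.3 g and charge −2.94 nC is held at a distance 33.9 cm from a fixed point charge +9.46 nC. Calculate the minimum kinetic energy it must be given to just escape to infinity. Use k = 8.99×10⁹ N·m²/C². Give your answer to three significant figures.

7.38×10⁻⁷ J

To just escape, total mechanical energy must reach zero at infinity: ½mv²_min + U = 0, so ½mv²_min = −U = |kQq|/r.
|U| = |kQq|/r = (8.99×10⁹ N·m²/C²)(9.46×10⁻⁹)(2.94×10⁻⁹)/(0.339) = 7.38×10⁻⁷ J.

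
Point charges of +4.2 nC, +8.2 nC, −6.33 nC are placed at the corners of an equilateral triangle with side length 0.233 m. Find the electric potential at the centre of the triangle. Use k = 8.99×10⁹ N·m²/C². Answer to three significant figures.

Electric potential is a scalar, so the contributions from each charge add algebraically: V = Σ kqᵢ/rᵢ.
The distance from each vertex to the centroid is a/√3 = 0.135 m.
V = k[(4.20×10⁻⁹)/(0.135) + (8.20×10⁻⁹)/(0.135) + (-6.33×10⁻⁹)/(0.135)] = 406 V.

406 V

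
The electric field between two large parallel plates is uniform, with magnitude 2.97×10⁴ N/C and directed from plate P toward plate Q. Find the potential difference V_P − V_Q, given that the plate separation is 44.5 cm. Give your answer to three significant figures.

In a uniform field, potential decreases in the direction of E: ΔV = −E·d for a displacement d parallel to E.
Going from Q to P is a displacement of 44.5 cm opposite to the field, so V_P − V_Q = +Ed = 1.32×10⁴ V.

1.32×10⁴ V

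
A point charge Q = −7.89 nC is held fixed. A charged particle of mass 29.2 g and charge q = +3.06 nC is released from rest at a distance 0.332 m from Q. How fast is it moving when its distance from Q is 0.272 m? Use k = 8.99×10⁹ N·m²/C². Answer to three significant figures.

3.14×10⁻³ m/s

Only the electrostatic force acts, so mechanical energy is conserved: ½mv² = U₁ − U₂ = kQq(1/r₁ − 1/r₂).
U₁ − U₂ = (8.99×10⁹ N·m²/C²)(-7.89×10⁻⁹ C)(3.06×10⁻⁹ C)(1/0.332 − 1/0.272) = 1.44×10⁻⁷ J.
v = √(2·1.44×10⁻⁷/0.0292) = 3.14×10⁻³ m/s.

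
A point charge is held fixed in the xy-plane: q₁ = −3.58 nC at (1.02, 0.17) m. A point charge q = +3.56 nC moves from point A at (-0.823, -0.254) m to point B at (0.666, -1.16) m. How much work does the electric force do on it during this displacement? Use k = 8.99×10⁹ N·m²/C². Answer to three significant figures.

2.27×10⁻⁸ J

The work done by the electric force is W_field = −ΔU = −q(V_B − V_A) = q(V_A − V_B).
At A: distance to the source charge is 1.89 m; V_A = kq₁/r = -17.0 V.
At B: distance to the source charge is 1.38 m; V_B = kq₁/r = -23.4 V.
ΔV = V_B − V_A = -6.37 V.
W_field = −qΔV = −(3.56×10⁻⁹ C)(-6.37 V) = 2.27×10⁻⁸ J.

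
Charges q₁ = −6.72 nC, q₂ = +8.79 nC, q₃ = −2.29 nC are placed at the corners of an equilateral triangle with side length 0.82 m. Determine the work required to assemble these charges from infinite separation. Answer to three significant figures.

The assembly work is the sum of pairwise potential energies, U = Σ_{i<j} kqᵢqⱼ/rᵢⱼ.
All three pair separations equal the side length, 0.820 m.
U = (-6.48×10⁻⁷) + (1.69×10⁻⁷) + (-2.21×10⁻⁷) = -7.00×10⁻⁷ J.

-7.00×10⁻⁷ J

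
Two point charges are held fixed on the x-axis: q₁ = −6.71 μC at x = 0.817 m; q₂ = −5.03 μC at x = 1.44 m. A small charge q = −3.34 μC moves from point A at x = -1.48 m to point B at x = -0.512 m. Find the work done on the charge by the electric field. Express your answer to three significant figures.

The work done by the electric force is W_field = −ΔU = −q(V_B − V_A) = q(V_A − V_B).
At A: distances to the source charges are 2.30 m, 2.92 m; V_A = Σ kqᵢ/rᵢ = -4.17×10⁴ V.
At B: distances to the source charges are 1.33 m, 1.95 m; V_B = Σ kqᵢ/rᵢ = -6.86×10⁴ V.
ΔV = V_B − V_A = -2.68×10⁴ V.
W_field = −qΔV = −(-3.34×10⁻⁶ C)(-2.68×10⁴ V) = -0.0895 J.

-0.0895 J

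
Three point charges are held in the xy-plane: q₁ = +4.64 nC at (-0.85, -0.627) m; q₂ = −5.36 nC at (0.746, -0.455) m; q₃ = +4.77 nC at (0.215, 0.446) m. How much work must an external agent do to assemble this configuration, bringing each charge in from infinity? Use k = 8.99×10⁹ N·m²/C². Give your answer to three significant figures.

-2.27×10⁻⁷ J

The assembly work is the sum of pairwise potential energies, U = Σ_{i<j} kqᵢqⱼ/rᵢⱼ.
Pair separations: r₁₂ = 1.61 m, r₁₃ = 1.51 m, r₂₃ = 1.05 m.
U = (-1.39×10⁻⁷) + (1.32×10⁻⁷) + (-2.20×10⁻⁷) = -2.27×10⁻⁷ J.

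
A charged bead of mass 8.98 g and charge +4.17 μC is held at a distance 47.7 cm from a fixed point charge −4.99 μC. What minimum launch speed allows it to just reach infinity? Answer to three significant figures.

To just escape, total mechanical energy must reach zero at infinity: ½mv²_min + U = 0, so ½mv²_min = −U = |kQq|/r.
|U| = |kQq|/r = (8.99×10⁹ N·m²/C²)(4.99×10⁻⁶)(4.17×10⁻⁶)/(0.477) = 0.392 J.
v_min = √(2|U|/m) = √(2·0.392/8.98×10⁻³) = 9.35 m/s.

9.35 m/s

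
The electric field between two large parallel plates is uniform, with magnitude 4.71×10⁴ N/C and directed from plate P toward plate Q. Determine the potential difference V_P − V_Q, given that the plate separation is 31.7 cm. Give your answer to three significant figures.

In a uniform field, potential decreases in the direction of E: ΔV = −E·d for a displacement d parallel to E.
Going from Q to P is a displacement of 31.7 cm opposite to the field, so V_P − V_Q = +Ed = 1.49×10⁴ V.

1.49×10⁴ V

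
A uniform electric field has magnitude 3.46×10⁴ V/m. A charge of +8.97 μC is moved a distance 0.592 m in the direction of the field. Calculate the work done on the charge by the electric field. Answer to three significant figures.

0.184 J

The potential change for a displacement 0.592 m in the direction of the field is ΔV = −Ed = -2.05×10⁴ V.
W_field = −qΔV = 0.184 J.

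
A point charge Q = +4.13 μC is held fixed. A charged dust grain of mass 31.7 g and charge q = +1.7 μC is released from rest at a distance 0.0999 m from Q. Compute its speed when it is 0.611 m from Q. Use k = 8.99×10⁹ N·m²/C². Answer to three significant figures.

Only the electrostatic force acts, so mechanical energy is conserved: ½mv² = U₁ − U₂ = kQq(1/r₁ − 1/r₂).
U₁ − U₂ = (8.99×10⁹ N·m²/C²)(4.13×10⁻⁶ C)(1.70×10⁻⁶ C)(1/0.0999 − 1/0.611) = 0.529 J.
v = √(2·0.529/0.0317) = 5.77 m/s.

5.77 m/s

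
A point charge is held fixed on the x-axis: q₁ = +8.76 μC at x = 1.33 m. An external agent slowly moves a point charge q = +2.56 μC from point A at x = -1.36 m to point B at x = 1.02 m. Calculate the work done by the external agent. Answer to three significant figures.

For quasistatic motion the external work equals the change in potential energy: W_ext = qΔV = q(V_B − V_A).
At A: distance to the source charge is 2.69 m; V_A = kq₁/r = 2.93×10⁴ V.
At B: distance to the source charge is 0.310 m; V_B = kq₁/r = 2.54×10⁵ V.
ΔV = V_B − V_A = 2.25×10⁵ V.
W_ext = qΔV = (2.56×10⁻⁶ C)(2.25×10⁵ V) = 0.575 J.

0.575 J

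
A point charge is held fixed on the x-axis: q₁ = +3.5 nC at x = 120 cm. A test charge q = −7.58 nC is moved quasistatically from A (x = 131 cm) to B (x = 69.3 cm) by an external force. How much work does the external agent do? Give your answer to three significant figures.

For quasistatic motion the external work equals the change in potential energy: W_ext = qΔV = q(V_B − V_A).
At A: distance to the source charge is 0.110 m; V_A = kq₁/r = 286 V.
At B: distance to the source charge is 0.507 m; V_B = kq₁/r = 62.1 V.
ΔV = V_B − V_A = -224 V.
W_ext = qΔV = (-7.58×10⁻⁹ C)(-224 V) = 1.70×10⁻⁶ J.

1.70×10⁻⁶ J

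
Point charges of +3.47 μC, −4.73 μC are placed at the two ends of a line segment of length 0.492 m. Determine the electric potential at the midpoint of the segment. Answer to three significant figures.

The total potential is the scalar sum of each charge's contribution, V = Σ kqᵢ/rᵢ.
Each charge is 0.246 m from the midpoint.
V = k[(3.47×10⁻⁶)/(0.246) + (-4.73×10⁻⁶)/(0.246)] = -4.60×10⁴ V.

-4.60×10⁴ V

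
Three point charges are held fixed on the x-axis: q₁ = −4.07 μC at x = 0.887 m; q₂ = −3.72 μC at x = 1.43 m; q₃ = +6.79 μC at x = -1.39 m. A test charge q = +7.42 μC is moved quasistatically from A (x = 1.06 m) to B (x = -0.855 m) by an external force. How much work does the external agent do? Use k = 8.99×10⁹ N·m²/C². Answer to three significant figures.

For quasistatic motion the external work equals the change in potential energy: W_ext = qΔV = q(V_B − V_A).
At A: distances to the source charges are 0.173 m, 0.370 m, 2.45 m; V_A = Σ kqᵢ/rᵢ = -2.77×10⁵ V.
At B: distances to the source charges are 1.74 m, 2.29 m, 0.535 m; V_B = Σ kqᵢ/rᵢ = 7.85×10⁴ V.
ΔV = V_B − V_A = 3.55×10⁵ V.
W_ext = qΔV = (7.42×10⁻⁶ C)(3.55×10⁵ V) = 2.64 J.

2.64 J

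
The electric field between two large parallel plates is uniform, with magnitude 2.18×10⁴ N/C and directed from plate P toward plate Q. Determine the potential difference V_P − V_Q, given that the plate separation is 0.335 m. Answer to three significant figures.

7300 V

In a uniform field, potential decreases in the direction of E: ΔV = −E·d for a displacement d parallel to E.
Going from Q to P is a displacement of 0.335 m opposite to the field, so V_P − V_Q = +Ed = 7300 V.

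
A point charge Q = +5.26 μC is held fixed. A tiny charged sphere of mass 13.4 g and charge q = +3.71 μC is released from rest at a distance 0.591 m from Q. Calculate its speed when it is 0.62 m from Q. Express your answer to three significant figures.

1.44 m/s

Only the electrostatic force acts, so mechanical energy is conserved: ½mv² = U₁ − U₂ = kQq(1/r₁ − 1/r₂).
U₁ − U₂ = (8.99×10⁹ N·m²/C²)(5.26×10⁻⁶ C)(3.71×10⁻⁶ C)(1/0.591 − 1/0.620) = 0.0139 J.
v = √(2·0.0139/0.0134) = 1.44 m/s.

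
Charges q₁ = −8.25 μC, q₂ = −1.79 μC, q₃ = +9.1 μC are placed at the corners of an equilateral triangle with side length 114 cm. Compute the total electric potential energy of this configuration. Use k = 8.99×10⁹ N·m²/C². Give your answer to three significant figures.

-0.604 J

The assembly work is the sum of pairwise potential energies, U = Σ_{i<j} kqᵢqⱼ/rᵢⱼ.
All three pair separations equal the side length, 1.14 m.
U = (0.116) + (-0.592) + (-0.128) = -0.604 J.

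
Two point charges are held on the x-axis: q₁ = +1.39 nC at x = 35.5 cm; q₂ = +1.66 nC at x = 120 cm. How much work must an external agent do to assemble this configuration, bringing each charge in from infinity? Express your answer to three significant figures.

The assembly work is the sum of pairwise potential energies, U = Σ_{i<j} kqᵢqⱼ/rᵢⱼ.
Pair separations: r₁₂ = 0.845 m.
U = (2.45×10⁻⁸) = 2.45×10⁻⁸ J.

2.45×10⁻⁸ J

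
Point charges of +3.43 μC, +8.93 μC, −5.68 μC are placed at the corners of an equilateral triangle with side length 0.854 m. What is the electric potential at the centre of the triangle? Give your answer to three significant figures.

1.22×10⁵ V

The total potential is the scalar sum of each charge's contribution, V = Σ kqᵢ/rᵢ.
The distance from each vertex to the centroid is a/√3 = 0.493 m.
V = k[(3.43×10⁻⁶)/(0.493) + (8.93×10⁻⁶)/(0.493) + (-5.68×10⁻⁶)/(0.493)] = 1.22×10⁵ V.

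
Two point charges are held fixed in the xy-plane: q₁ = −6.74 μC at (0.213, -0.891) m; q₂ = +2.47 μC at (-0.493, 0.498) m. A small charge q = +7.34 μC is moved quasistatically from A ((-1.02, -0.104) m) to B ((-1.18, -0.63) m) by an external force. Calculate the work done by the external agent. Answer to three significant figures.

For quasistatic motion the external work equals the change in potential energy: W_ext = qΔV = q(V_B − V_A).
At A: distances to the source charges are 1.46 m, 0.800 m; V_A = Σ kqᵢ/rᵢ = -1.37×10⁴ V.
At B: distances to the source charges are 1.42 m, 1.32 m; V_B = Σ kqᵢ/rᵢ = -2.59×10⁴ V.
ΔV = V_B − V_A = -1.23×10⁴ V.
W_ext = qΔV = (7.34×10⁻⁶ C)(-1.23×10⁴ V) = -0.0901 J.

-0.0901 J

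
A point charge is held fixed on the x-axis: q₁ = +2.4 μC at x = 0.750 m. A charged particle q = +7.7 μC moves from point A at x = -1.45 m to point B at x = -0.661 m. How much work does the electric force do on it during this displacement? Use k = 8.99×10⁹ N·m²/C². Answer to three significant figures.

-0.0422 J

The work done by the electric force is W_field = −ΔU = −q(V_B − V_A) = q(V_A − V_B).
At A: distance to the source charge is 2.20 m; V_A = kq₁/r = 9810 V.
At B: distance to the source charge is 1.41 m; V_B = kq₁/r = 1.53×10⁴ V.
ΔV = V_B − V_A = 5480 V.
W_field = −qΔV = −(7.70×10⁻⁶ C)(5480 V) = -0.0422 J.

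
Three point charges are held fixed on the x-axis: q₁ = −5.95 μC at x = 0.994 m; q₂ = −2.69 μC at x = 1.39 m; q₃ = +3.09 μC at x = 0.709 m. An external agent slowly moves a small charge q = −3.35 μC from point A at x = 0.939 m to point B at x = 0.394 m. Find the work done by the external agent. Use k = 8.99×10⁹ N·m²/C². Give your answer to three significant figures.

For quasistatic motion the external work equals the change in potential energy: W_ext = qΔV = q(V_B − V_A).
At A: distances to the source charges are 0.0550 m, 0.451 m, 0.230 m; V_A = Σ kqᵢ/rᵢ = -9.05×10⁵ V.
At B: distances to the source charges are 0.600 m, 0.996 m, 0.315 m; V_B = Σ kqᵢ/rᵢ = -2.52×10⁴ V.
ΔV = V_B − V_A = 8.80×10⁵ V.
W_ext = qΔV = (-3.35×10⁻⁶ C)(8.80×10⁵ V) = -2.95 J.

-2.95 J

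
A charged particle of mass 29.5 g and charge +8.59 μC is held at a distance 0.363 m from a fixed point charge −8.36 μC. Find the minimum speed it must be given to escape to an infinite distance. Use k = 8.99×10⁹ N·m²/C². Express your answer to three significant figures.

11.0 m/s

To just escape, total mechanical energy must reach zero at infinity: ½mv²_min + U = 0, so ½mv²_min = −U = |kQq|/r.
|U| = |kQq|/r = (8.99×10⁹ N·m²/C²)(8.36×10⁻⁶)(8.59×10⁻⁶)/(0.363) = 1.78 J.
v_min = √(2|U|/m) = √(2·1.78/0.0295) = 11.0 m/s.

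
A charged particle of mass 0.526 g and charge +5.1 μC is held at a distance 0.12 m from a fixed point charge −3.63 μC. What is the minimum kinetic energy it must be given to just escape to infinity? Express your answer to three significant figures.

To just escape, total mechanical energy must reach zero at infinity: ½mv²_min + U = 0, so ½mv²_min = −U = |kQq|/r.
|U| = |kQq|/r = (8.99×10⁹ N·m²/C²)(3.63×10⁻⁶)(5.10×10⁻⁶)/(0.120) = 1.39 J.

1.39 J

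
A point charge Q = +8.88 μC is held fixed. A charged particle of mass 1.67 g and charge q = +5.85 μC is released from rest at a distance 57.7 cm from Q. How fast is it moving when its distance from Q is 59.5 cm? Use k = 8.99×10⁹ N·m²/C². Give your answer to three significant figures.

Only the electrostatic force acts, so mechanical energy is conserved: ½mv² = U₁ − U₂ = kQq(1/r₁ − 1/r₂).
U₁ − U₂ = (8.99×10⁹ N·m²/C²)(8.88×10⁻⁶ C)(5.85×10⁻⁶ C)(1/0.577 − 1/0.595) = 0.0245 J.
v = √(2·0.0245/1.67×10⁻³) = 5.42 m/s.

5.42 m/s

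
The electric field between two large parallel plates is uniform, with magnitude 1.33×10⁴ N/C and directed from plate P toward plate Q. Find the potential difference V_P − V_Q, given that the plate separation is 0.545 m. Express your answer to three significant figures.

In a uniform field, potential decreases in the direction of E: ΔV = −E·d for a displacement d parallel to E.
Going from Q to P is a displacement of 0.545 m opposite to the field, so V_P − V_Q = +Ed = 7250 V.

7250 V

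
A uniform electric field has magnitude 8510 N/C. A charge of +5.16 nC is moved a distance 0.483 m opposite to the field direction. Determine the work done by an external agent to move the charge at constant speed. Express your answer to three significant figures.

2.12×10⁻⁵ J

The potential change for a displacement 0.483 m opposite to the field direction is ΔV = +Ed = 4110 V.
W_ext = qΔV = 2.12×10⁻⁵ J.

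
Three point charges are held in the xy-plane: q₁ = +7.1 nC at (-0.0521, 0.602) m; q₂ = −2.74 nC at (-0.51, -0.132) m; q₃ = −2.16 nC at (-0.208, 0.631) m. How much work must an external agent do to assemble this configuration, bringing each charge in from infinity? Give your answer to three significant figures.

The assembly work is the sum of pairwise potential energies, U = Σ_{i<j} kqᵢqⱼ/rᵢⱼ.
Pair separations: r₁₂ = 0.865 m, r₁₃ = 0.159 m, r₂₃ = 0.821 m.
U = (-2.02×10⁻⁷) + (-8.69×10⁻⁷) + (6.48×10⁻⁸) = -1.01×10⁻⁶ J.

-1.01×10⁻⁶ J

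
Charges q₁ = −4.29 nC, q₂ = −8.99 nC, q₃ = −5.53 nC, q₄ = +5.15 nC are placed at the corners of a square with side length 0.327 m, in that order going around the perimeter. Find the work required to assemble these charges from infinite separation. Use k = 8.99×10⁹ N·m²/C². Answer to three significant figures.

5.98×10⁻⁷ J

The assembly work is the sum of pairwise potential energies, U = Σ_{i<j} kqᵢqⱼ/rᵢⱼ.
The four side pairs have separation 0.327 m and the two diagonal pairs 0.462 m.
Summing all 6 pair terms gives U = 5.98×10⁻⁷ J.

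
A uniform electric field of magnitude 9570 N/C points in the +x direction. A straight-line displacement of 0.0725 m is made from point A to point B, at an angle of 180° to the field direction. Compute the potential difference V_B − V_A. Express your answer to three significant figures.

Only the component of displacement along E changes the potential: ΔV = −E·d·cosθ.
ΔV = −(9570 V/m)(0.0725 m)cos180° = 694 V.

694 V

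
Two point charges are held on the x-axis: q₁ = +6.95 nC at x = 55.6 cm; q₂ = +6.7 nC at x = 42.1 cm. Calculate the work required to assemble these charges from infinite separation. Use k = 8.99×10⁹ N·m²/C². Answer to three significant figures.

3.10×10⁻⁶ J

The assembly work is the sum of pairwise potential energies, U = Σ_{i<j} kqᵢqⱼ/rᵢⱼ.
Pair separations: r₁₂ = 0.135 m.
U = (3.10×10⁻⁶) = 3.10×10⁻⁶ J.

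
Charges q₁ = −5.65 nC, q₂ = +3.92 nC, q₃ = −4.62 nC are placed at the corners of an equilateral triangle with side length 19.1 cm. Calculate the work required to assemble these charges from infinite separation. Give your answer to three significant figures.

-6.66×10⁻⁷ J

The assembly work is the sum of pairwise potential energies, U = Σ_{i<j} kqᵢqⱼ/rᵢⱼ.
All three pair separations equal the side length, 0.191 m.
U = (-1.04×10⁻⁶) + (1.23×10⁻⁶) + (-8.52×10⁻⁷) = -6.66×10⁻⁷ J.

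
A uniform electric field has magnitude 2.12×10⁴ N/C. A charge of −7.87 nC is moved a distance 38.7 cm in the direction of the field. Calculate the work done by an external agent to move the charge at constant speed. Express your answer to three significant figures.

6.46×10⁻⁵ J

The potential change for a displacement 38.7 cm in the direction of the field is ΔV = −Ed = -8200 V.
W_ext = qΔV = 6.46×10⁻⁵ J.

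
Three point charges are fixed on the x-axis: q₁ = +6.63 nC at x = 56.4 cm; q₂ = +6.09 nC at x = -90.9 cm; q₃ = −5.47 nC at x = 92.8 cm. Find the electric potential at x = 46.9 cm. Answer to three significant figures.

560 V

The total potential is the scalar sum of each charge's contribution, V = Σ kqᵢ/rᵢ.
Distances from the field point to each charge: r₁ = 0.0950 m, r₂ = 1.38 m, r₃ = 0.459 m.
V = k[(6.63×10⁻⁹)/(0.0950) + (6.09×10⁻⁹)/(1.38) + (-5.47×10⁻⁹)/(0.459)] = 560 V.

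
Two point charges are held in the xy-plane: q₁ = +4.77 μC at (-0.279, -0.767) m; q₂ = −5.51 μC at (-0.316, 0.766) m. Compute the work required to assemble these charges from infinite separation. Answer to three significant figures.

The work to assemble the configuration equals its total potential energy, U = Σ kqᵢqⱼ/rᵢⱼ over all pairs.
Pair separations: r₁₂ = 1.53 m.
U = (-0.154) = -0.154 J.

-0.154 J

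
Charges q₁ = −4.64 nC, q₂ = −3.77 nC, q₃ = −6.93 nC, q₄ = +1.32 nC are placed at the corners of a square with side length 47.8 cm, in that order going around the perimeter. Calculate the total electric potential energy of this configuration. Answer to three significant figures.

8.95×10⁻⁷ J

The assembly work is the sum of pairwise potential energies, U = Σ_{i<j} kqᵢqⱼ/rᵢⱼ.
The four side pairs have separation 0.478 m and the two diagonal pairs 0.676 m.
Summing all 6 pair terms gives U = 8.95×10⁻⁷ J.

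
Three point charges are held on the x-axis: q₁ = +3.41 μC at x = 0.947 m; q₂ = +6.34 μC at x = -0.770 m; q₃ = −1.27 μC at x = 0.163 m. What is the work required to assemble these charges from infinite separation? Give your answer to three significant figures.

The assembly work is the sum of pairwise potential energies, U = Σ_{i<j} kqᵢqⱼ/rᵢⱼ.
Pair separations: r₁₂ = 1.72 m, r₁₃ = 0.784 m, r₂₃ = 0.933 m.
U = (0.113) + (-0.0497) + (-0.0776) = -0.0140 J.

-0.0140 J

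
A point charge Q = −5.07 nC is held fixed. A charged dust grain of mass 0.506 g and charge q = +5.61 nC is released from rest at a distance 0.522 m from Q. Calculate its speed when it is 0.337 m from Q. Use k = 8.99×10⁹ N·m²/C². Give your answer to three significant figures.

0.0326 m/s

Only the electrostatic force acts, so mechanical energy is conserved: ½mv² = U₁ − U₂ = kQq(1/r₁ − 1/r₂).
U₁ − U₂ = (8.99×10⁹ N·m²/C²)(-5.07×10⁻⁹ C)(5.61×10⁻⁹ C)(1/0.522 − 1/0.337) = 2.69×10⁻⁷ J.
v = √(2·2.69×10⁻⁷/5.06×10⁻⁴) = 0.0326 m/s.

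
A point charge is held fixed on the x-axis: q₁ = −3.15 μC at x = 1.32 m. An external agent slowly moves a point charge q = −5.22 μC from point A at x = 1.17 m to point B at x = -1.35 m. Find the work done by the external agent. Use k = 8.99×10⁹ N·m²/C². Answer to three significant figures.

For quasistatic motion the external work equals the change in potential energy: W_ext = qΔV = q(V_B − V_A).
At A: distance to the source charge is 0.150 m; V_A = kq₁/r = -1.89×10⁵ V.
At B: distance to the source charge is 2.67 m; V_B = kq₁/r = -1.06×10⁴ V.
ΔV = V_B − V_A = 1.78×10⁵ V.
W_ext = qΔV = (-5.22×10⁻⁶ C)(1.78×10⁵ V) = -0.930 J.

-0.930 J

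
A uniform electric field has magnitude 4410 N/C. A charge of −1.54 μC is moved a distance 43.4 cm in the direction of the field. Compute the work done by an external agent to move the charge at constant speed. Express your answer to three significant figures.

2.95×10⁻³ J

The potential change for a displacement 43.4 cm in the direction of the field is ΔV = −Ed = -1910 V.
W_ext = qΔV = 2.95×10⁻³ J.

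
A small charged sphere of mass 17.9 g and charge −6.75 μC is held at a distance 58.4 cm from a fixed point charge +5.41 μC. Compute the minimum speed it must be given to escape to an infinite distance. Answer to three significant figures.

To just escape, total mechanical energy must reach zero at infinity: ½mv²_min + U = 0, so ½mv²_min = −U = |kQq|/r.
|U| = |kQq|/r = (8.99×10⁹ N·m²/C²)(5.41×10⁻⁶)(6.75×10⁻⁶)/(0.584) = 0.562 J.
v_min = √(2|U|/m) = √(2·0.562/0.0179) = 7.93 m/s.

7.93 m/s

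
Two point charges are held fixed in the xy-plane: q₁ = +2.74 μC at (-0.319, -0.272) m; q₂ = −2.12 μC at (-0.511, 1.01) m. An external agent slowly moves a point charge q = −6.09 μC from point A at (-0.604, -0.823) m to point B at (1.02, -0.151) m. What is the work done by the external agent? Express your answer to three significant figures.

0.127 J

For quasistatic motion the external work equals the change in potential energy: W_ext = qΔV = q(V_B − V_A).
At A: distances to the source charges are 0.620 m, 1.84 m; V_A = Σ kqᵢ/rᵢ = 2.93×10⁴ V.
At B: distances to the source charges are 1.34 m, 1.92 m; V_B = Σ kqᵢ/rᵢ = 8400 V.
ΔV = V_B − V_A = -2.09×10⁴ V.
W_ext = qΔV = (-6.09×10⁻⁶ C)(-2.09×10⁴ V) = 0.127 J.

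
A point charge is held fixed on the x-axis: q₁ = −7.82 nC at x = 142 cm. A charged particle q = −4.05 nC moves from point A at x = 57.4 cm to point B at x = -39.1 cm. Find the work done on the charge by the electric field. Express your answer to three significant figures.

The work done by the electric force is W_field = −ΔU = −q(V_B − V_A) = q(V_A − V_B).
At A: distance to the source charge is 0.846 m; V_A = kq₁/r = -83.1 V.
At B: distance to the source charge is 1.81 m; V_B = kq₁/r = -38.8 V.
ΔV = V_B − V_A = 44.3 V.
W_field = −qΔV = −(-4.05×10⁻⁹ C)(44.3 V) = 1.79×10⁻⁷ J.

1.79×10⁻⁷ J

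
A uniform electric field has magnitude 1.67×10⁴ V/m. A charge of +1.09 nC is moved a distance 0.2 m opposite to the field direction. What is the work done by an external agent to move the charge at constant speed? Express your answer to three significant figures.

The potential change for a displacement 0.2 m opposite to the field direction is ΔV = +Ed = 3340 V.
W_ext = qΔV = 3.64×10⁻⁶ J.

3.64×10⁻⁶ J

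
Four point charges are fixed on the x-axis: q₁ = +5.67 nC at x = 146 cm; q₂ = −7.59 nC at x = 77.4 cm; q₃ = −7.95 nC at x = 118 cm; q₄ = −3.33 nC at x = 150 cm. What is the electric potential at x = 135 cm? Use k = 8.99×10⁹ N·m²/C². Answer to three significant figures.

Electric potential is a scalar, so the contributions from each charge add algebraically: V = Σ kqᵢ/rᵢ.
Distances from the field point to each charge: r₁ = 0.110 m, r₂ = 0.576 m, r₃ = 0.170 m, r₄ = 0.150 m.
V = k[(5.67×10⁻⁹)/(0.110) + (-7.59×10⁻⁹)/(0.576) + (-7.95×10⁻⁹)/(0.170) + (-3.33×10⁻⁹)/(0.150)] = -275 V.

-275 V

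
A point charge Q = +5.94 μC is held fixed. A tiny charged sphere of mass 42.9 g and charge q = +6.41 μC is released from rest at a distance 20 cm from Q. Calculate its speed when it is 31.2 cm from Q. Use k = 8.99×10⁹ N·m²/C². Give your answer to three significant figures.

Only the electrostatic force acts, so mechanical energy is conserved: ½mv² = U₁ − U₂ = kQq(1/r₁ − 1/r₂).
U₁ − U₂ = (8.99×10⁹ N·m²/C²)(5.94×10⁻⁶ C)(6.41×10⁻⁶ C)(1/0.200 − 1/0.312) = 0.614 J.
v = √(2·0.614/0.0429) = 5.35 m/s.

5.35 m/s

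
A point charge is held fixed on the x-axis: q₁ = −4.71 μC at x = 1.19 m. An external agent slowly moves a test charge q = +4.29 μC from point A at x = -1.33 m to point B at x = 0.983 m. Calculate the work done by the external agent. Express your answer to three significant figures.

-0.805 J

For quasistatic motion the external work equals the change in potential energy: W_ext = qΔV = q(V_B − V_A).
At A: distance to the source charge is 2.52 m; V_A = kq₁/r = -1.68×10⁴ V.
At B: distance to the source charge is 0.207 m; V_B = kq₁/r = -2.05×10⁵ V.
ΔV = V_B − V_A = -1.88×10⁵ V.
W_ext = qΔV = (4.29×10⁻⁶ C)(-1.88×10⁵ V) = -0.805 J.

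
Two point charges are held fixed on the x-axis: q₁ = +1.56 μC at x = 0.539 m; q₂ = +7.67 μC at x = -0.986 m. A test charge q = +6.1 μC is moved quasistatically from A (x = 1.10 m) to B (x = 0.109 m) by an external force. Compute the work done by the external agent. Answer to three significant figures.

For quasistatic motion the external work equals the change in potential energy: W_ext = qΔV = q(V_B − V_A).
At A: distances to the source charges are 0.561 m, 2.09 m; V_A = Σ kqᵢ/rᵢ = 5.81×10⁴ V.
At B: distances to the source charges are 0.430 m, 1.09 m; V_B = Σ kqᵢ/rᵢ = 9.56×10⁴ V.
ΔV = V_B − V_A = 3.75×10⁴ V.
W_ext = qΔV = (6.10×10⁻⁶ C)(3.75×10⁴ V) = 0.229 J.

0.229 J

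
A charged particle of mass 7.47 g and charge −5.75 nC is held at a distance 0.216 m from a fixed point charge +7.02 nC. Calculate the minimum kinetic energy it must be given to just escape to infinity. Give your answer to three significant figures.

1.68×10⁻⁶ J

To just escape, total mechanical energy must reach zero at infinity: ½mv²_min + U = 0, so ½mv²_min = −U = |kQq|/r.
|U| = |kQq|/r = (8.99×10⁹ N·m²/C²)(7.02×10⁻⁹)(5.75×10⁻⁹)/(0.216) = 1.68×10⁻⁶ J.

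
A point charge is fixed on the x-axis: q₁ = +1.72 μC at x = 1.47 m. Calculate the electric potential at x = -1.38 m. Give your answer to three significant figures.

The total potential is the scalar sum of each charge's contribution, V = Σ kqᵢ/rᵢ.
V = k[(1.72×10⁻⁶)/(2.85)] = 5430 V.

5430 V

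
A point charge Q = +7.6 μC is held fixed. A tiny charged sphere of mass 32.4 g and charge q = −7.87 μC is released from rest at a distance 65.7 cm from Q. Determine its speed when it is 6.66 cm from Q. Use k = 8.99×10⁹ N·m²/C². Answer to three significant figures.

Only the electrostatic force acts, so mechanical energy is conserved: ½mv² = U₁ − U₂ = kQq(1/r₁ − 1/r₂).
U₁ − U₂ = (8.99×10⁹ N·m²/C²)(7.60×10⁻⁶ C)(-7.87×10⁻⁶ C)(1/0.657 − 1/0.0666) = 7.26 J.
v = √(2·7.26/0.0324) = 21.2 m/s.

21.2 m/s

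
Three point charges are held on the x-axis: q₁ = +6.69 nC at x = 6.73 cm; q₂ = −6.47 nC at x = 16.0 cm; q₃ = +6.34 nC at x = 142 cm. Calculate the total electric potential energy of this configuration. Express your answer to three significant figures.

The assembly work is the sum of pairwise potential energies, U = Σ_{i<j} kqᵢqⱼ/rᵢⱼ.
Pair separations: r₁₂ = 0.0927 m, r₁₃ = 1.35 m, r₂₃ = 1.26 m.
U = (-4.20×10⁻⁶) + (2.82×10⁻⁷) + (-2.93×10⁻⁷) = -4.21×10⁻⁶ J.

-4.21×10⁻⁶ J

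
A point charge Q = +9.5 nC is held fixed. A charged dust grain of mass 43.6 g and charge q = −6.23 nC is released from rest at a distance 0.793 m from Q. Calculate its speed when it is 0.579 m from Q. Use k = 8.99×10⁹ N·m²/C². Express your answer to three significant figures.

3.37×10⁻³ m/s

Only the electrostatic force acts, so mechanical energy is conserved: ½mv² = U₁ − U₂ = kQq(1/r₁ − 1/r₂).
U₁ − U₂ = (8.99×10⁹ N·m²/C²)(9.50×10⁻⁹ C)(-6.23×10⁻⁹ C)(1/0.793 − 1/0.579) = 2.48×10⁻⁷ J.
v = √(2·2.48×10⁻⁷/0.0436) = 3.37×10⁻³ m/s.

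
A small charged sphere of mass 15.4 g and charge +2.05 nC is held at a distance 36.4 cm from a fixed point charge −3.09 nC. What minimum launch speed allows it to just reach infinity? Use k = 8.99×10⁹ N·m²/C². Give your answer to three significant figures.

To just escape, total mechanical energy must reach zero at infinity: ½mv²_min + U = 0, so ½mv²_min = −U = |kQq|/r.
|U| = |kQq|/r = (8.99×10⁹ N·m²/C²)(3.09×10⁻⁹)(2.05×10⁻⁹)/(0.364) = 1.56×10⁻⁷ J.
v_min = √(2|U|/m) = √(2·1.56×10⁻⁷/0.0154) = 4.51×10⁻³ m/s.

4.51×10⁻³ m/s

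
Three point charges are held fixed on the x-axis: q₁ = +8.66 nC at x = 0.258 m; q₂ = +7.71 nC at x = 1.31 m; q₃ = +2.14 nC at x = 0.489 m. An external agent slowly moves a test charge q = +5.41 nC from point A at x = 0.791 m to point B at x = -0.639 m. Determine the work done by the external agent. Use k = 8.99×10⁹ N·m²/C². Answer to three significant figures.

-1.10×10⁻⁶ J

For quasistatic motion the external work equals the change in potential energy: W_ext = qΔV = q(V_B − V_A).
At A: distances to the source charges are 0.533 m, 0.519 m, 0.302 m; V_A = Σ kqᵢ/rᵢ = 343 V.
At B: distances to the source charges are 0.897 m, 1.95 m, 1.13 m; V_B = Σ kqᵢ/rᵢ = 139 V.
ΔV = V_B − V_A = -204 V.
W_ext = qΔV = (5.41×10⁻⁹ C)(-204 V) = -1.10×10⁻⁶ J.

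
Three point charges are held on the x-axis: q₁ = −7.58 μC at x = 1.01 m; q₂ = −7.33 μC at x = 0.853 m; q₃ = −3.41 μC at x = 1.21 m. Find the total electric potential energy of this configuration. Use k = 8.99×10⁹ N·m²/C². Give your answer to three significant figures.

4.97 J

The assembly work is the sum of pairwise potential energies, U = Σ_{i<j} kqᵢqⱼ/rᵢⱼ.
Pair separations: r₁₂ = 0.157 m, r₁₃ = 0.200 m, r₂₃ = 0.357 m.
U = (3.18) + (1.16) + (0.629) = 4.97 J.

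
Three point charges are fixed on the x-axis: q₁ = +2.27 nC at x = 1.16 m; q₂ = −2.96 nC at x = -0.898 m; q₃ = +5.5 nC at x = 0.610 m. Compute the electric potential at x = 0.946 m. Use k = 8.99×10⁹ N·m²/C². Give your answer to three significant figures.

228 V

The total potential is the scalar sum of each charge's contribution, V = Σ kqᵢ/rᵢ.
Distances from the field point to each charge: r₁ = 0.214 m, r₂ = 1.84 m, r₃ = 0.336 m.
V = k[(2.27×10⁻⁹)/(0.214) + (-2.96×10⁻⁹)/(1.84) + (5.50×10⁻⁹)/(0.336)] = 228 V.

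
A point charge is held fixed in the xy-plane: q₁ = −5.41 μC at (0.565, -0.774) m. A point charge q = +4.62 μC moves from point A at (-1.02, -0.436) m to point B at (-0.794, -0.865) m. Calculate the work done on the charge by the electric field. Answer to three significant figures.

0.0263 J

The work done by the electric force is W_field = −ΔU = −q(V_B − V_A) = q(V_A − V_B).
At A: distance to the source charge is 1.62 m; V_A = kq₁/r = -3.00×10⁴ V.
At B: distance to the source charge is 1.36 m; V_B = kq₁/r = -3.57×10⁴ V.
ΔV = V_B − V_A = -5700 V.
W_field = −qΔV = −(4.62×10⁻⁶ C)(-5700 V) = 0.0263 J.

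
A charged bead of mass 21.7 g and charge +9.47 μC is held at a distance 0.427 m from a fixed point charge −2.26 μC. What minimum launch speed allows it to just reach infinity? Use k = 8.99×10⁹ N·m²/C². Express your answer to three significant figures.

6.44 m/s

To just escape, total mechanical energy must reach zero at infinity: ½mv²_min + U = 0, so ½mv²_min = −U = |kQq|/r.
|U| = |kQq|/r = (8.99×10⁹ N·m²/C²)(2.26×10⁻⁶)(9.47×10⁻⁶)/(0.427) = 0.451 J.
v_min = √(2|U|/m) = √(2·0.451/0.0217) = 6.44 m/s.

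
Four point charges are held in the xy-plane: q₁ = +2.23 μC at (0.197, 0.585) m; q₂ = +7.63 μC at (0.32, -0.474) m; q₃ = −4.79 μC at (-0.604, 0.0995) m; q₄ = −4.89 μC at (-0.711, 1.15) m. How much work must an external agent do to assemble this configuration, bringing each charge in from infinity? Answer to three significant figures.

-0.328 J

The assembly work is the sum of pairwise potential energies, U = Σ_{i<j} kqᵢqⱼ/rᵢⱼ.
Pair separations: r₁₂ = 1.07 m, r₁₃ = 0.937 m, r₁₄ = 1.07 m, r₂₃ = 1.09 m, r₂₄ = 1.92 m, r₃₄ = 1.06 m.
Summing all 6 pair terms gives U = -0.328 J.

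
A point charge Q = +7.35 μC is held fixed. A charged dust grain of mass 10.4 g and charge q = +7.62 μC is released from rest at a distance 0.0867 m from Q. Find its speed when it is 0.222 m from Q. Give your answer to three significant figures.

Only the electrostatic force acts, so mechanical energy is conserved: ½mv² = U₁ − U₂ = kQq(1/r₁ − 1/r₂).
U₁ − U₂ = (8.99×10⁹ N·m²/C²)(7.35×10⁻⁶ C)(7.62×10⁻⁶ C)(1/0.0867 − 1/0.222) = 3.54 J.
v = √(2·3.54/0.0104) = 26.1 m/s.

26.1 m/s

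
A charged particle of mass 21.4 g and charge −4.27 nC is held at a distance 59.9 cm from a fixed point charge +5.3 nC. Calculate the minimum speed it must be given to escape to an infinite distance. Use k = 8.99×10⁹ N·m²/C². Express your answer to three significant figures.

To just escape, total mechanical energy must reach zero at infinity: ½mv²_min + U = 0, so ½mv²_min = −U = |kQq|/r.
|U| = |kQq|/r = (8.99×10⁹ N·m²/C²)(5.30×10⁻⁹)(4.27×10⁻⁹)/(0.599) = 3.40×10⁻⁷ J.
v_min = √(2|U|/m) = √(2·3.40×10⁻⁷/0.0214) = 5.63×10⁻³ m/s.

5.63×10⁻³ m/s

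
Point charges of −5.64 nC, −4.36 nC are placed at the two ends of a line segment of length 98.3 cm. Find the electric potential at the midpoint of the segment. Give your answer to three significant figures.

Electric potential is a scalar, so the contributions from each charge add algebraically: V = Σ kqᵢ/rᵢ.
Each charge is 0.491 m from the midpoint.
V = k[(-5.64×10⁻⁹)/(0.491) + (-4.36×10⁻⁹)/(0.491)] = -183 V.

-183 V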